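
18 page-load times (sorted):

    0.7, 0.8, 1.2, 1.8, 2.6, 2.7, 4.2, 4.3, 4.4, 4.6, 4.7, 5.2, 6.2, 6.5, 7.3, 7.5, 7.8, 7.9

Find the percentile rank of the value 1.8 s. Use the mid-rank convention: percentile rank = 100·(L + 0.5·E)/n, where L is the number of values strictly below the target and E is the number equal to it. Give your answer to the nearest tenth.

19.4

Count below 1.8: L = 3; count equal: E = 1; n = 18.
Percentile rank = 100·(3 + 0.5·1)/18 = 100·3.5/18 = 19.44.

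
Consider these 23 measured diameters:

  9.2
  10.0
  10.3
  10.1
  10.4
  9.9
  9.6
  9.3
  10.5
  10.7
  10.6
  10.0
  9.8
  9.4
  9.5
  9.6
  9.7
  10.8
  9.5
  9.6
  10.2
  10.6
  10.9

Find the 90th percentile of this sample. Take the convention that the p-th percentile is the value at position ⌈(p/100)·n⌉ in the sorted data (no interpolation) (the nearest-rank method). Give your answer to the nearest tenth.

10.7

Sorted: 9.2, 9.3, 9.4, 9.5, 9.5, 9.6, 9.6, 9.6, 9.7, 9.8, 9.9, 10.0, 10.0, 10.1, 10.2, 10.3, 10.4, 10.5, 10.6, 10.6, 10.7, 10.8, 10.9.
n = 23.
Position = ⌈90/100 · 23⌉ = ⌈20.7⌉ = 21.
The value at rank 21 is 10.7.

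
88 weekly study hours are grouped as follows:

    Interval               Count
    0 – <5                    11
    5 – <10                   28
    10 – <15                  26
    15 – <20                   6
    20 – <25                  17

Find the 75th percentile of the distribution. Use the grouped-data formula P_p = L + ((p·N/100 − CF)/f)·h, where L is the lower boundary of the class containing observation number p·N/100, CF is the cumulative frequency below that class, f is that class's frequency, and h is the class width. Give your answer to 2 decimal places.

15.83

N = 88; target position k = 75/100 · 88 = 66.
Cumulative frequencies: 11, 39, 65, 71, 88.
Observation 66 falls in the class 15 – <20.
L = 15, CF = 65, f = 6, h = 5.
P75 = 15 + ((66 − 65)/6)·5 = 15 + 0.833333 = 15.8333.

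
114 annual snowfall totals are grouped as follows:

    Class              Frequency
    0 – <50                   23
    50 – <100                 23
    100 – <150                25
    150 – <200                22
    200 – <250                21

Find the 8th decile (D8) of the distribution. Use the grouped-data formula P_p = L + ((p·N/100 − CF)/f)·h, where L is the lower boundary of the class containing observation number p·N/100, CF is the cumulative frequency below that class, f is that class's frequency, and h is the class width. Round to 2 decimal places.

195.91

N = 114; target position k = 80/100 · 114 = 91.2.
Cumulative frequencies: 23, 46, 71, 93, 114.
Observation 91.2 falls in the class 150 – <200.
L = 150, CF = 71, f = 22, h = 50.
P80 = 150 + ((91.2 − 71)/22)·50 = 150 + 45.9091 = 195.909.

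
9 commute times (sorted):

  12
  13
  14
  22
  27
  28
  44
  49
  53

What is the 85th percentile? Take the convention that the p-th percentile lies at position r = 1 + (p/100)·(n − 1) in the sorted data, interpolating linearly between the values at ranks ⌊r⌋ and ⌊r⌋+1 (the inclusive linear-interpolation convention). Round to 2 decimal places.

n = 9.
r = 1 + (85/100)·(9 − 1) = 1 + 6.8 = 7.8.
Rank 7 is 44 and rank 8 is 49.
Interpolate: 44 + 0.8·(49 − 44) = 44 + 0.8·5 = 48.

48.00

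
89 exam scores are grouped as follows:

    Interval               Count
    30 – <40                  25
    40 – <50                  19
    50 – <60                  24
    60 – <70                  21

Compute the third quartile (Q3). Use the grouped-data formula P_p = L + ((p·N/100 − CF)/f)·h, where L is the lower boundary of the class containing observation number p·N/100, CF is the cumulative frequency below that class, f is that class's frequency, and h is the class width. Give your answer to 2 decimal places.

N = 89; target position k = 75/100 · 89 = 66.75.
Cumulative frequencies: 25, 44, 68, 89.
Observation 66.75 falls in the class 50 – <60.
L = 50, CF = 44, f = 24, h = 10.
P75 = 50 + ((66.75 − 44)/24)·10 = 50 + 9.47917 = 59.4792.

59.48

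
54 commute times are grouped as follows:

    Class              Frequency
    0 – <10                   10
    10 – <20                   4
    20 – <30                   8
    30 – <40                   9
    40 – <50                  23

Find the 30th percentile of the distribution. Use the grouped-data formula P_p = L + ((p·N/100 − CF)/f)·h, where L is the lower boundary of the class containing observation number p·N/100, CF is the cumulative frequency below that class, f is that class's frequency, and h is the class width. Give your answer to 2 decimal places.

22.75

N = 54; target position k = 30/100 · 54 = 16.2.
Cumulative frequencies: 10, 14, 22, 31, 54.
Observation 16.2 falls in the class 20 – <30.
L = 20, CF = 14, f = 8, h = 10.
P30 = 20 + ((16.2 − 14)/8)·10 = 20 + 2.75 = 22.75.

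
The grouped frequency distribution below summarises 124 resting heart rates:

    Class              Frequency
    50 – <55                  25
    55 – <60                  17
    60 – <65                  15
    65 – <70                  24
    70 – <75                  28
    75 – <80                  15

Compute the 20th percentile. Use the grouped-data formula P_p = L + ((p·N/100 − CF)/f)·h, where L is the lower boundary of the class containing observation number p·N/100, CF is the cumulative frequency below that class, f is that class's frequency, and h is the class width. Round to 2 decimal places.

54.96

N = 124; target position k = 20/100 · 124 = 24.8.
Cumulative frequencies: 25, 42, 57, 81, 109, 124.
Observation 24.8 falls in the class 50 – <55.
L = 50, CF = 0, f = 25, h = 5.
P20 = 50 + ((24.8 − 0)/25)·5 = 50 + 4.96 = 54.96.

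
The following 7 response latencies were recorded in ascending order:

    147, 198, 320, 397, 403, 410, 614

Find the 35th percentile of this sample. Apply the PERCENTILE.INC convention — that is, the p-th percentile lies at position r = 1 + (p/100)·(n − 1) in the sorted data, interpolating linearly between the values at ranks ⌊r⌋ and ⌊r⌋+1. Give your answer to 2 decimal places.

n = 7.
r = 1 + (35/100)·(7 − 1) = 1 + 2.1 = 3.1.
Rank 3 is 320 and rank 4 is 397.
Interpolate: 320 + 0.1·(397 − 320) = 320 + 0.1·77 = 327.7.

327.70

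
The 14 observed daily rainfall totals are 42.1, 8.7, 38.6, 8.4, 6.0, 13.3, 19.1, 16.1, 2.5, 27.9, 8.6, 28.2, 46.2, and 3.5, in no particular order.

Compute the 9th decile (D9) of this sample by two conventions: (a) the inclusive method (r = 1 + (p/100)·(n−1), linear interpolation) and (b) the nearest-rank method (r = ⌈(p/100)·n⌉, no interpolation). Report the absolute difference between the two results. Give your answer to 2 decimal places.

Sorted: 2.5, 3.5, 6.0, 8.4, 8.6, 8.7, 13.3, 16.1, 19.1, 27.9, 28.2, 38.6, 42.1, 46.2.
n = 14.
(a) r = 12.7; between ranks 12 (38.6) and 13 (42.1): 41.05.
(b) the nearest-rank method: rank 13 → 42.1.
|41.05 − 42.1| = 1.05.

1.05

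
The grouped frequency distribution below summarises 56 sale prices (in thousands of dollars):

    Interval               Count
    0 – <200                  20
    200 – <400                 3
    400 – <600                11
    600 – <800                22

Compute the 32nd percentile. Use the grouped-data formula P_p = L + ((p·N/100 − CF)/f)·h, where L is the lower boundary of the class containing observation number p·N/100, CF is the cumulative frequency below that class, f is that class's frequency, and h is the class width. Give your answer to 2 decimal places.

179.20

N = 56; target position k = 32/100 · 56 = 17.92.
Cumulative frequencies: 20, 23, 34, 56.
Observation 17.92 falls in the class 0 – <200.
L = 0, CF = 0, f = 20, h = 200.
P32 = 0 + ((17.92 − 0)/20)·200 = 0 + 179.2 = 179.2.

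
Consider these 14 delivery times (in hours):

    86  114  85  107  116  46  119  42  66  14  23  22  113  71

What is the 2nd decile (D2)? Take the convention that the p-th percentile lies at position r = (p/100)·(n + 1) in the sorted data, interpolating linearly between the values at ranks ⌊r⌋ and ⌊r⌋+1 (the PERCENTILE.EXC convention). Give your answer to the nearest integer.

Sorted: 14, 22, 23, 42, 46, 66, 71, 85, 86, 107, 113, 114, 116, 119.
n = 14.
r = (20/100)·(14 + 1) = 3.
r is an integer, so P20 is the value at rank 3: 23.

23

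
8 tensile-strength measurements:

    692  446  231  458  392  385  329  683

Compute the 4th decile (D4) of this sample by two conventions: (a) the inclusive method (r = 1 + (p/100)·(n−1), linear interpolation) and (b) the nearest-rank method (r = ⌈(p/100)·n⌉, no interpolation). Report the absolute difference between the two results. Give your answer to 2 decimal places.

Sorted: 231, 329, 385, 392, 446, 458, 683, 692.
n = 8.
(a) r = 3.8; between ranks 3 (385) and 4 (392): 390.6.
(b) the nearest-rank method: rank 4 → 392.
|390.6 − 392| = 1.4.

1.40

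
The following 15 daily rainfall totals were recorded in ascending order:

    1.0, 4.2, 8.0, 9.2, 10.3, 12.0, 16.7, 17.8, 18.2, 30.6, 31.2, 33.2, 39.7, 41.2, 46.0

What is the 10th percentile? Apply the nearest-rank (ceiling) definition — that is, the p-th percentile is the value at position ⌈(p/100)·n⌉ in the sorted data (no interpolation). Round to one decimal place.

4.2

n = 15.
Position = ⌈10/100 · 15⌉ = ⌈1.5⌉ = 2.
The value at rank 2 is 4.2.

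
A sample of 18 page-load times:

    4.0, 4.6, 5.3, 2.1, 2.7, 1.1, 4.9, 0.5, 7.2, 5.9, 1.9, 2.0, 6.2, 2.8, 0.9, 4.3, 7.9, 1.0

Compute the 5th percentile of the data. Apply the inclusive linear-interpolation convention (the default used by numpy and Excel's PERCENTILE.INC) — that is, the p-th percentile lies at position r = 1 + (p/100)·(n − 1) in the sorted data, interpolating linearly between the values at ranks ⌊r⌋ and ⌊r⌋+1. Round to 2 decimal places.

Sorted: 0.5, 0.9, 1.0, 1.1, 1.9, 2.0, 2.1, 2.7, 2.8, 4.0, 4.3, 4.6, 4.9, 5.3, 5.9, 6.2, 7.2, 7.9.
n = 18.
r = 1 + (5/100)·(18 − 1) = 1 + 0.85 = 1.85.
Rank 1 is 0.5 and rank 2 is 0.9.
Interpolate: 0.5 + 0.85·(0.9 − 0.5) = 0.5 + 0.85·0.4 = 0.84.

0.84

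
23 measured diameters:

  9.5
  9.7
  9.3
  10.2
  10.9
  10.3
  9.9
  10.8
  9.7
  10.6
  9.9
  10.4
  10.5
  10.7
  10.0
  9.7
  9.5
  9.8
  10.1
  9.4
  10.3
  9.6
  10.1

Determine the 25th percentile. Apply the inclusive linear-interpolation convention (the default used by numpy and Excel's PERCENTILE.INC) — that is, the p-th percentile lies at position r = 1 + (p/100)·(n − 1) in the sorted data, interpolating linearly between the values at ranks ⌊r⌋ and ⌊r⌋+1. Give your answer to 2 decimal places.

9.70

Sorted: 9.3, 9.4, 9.5, 9.5, 9.6, 9.7, 9.7, 9.7, 9.8, 9.9, 9.9, 10.0, 10.1, 10.1, 10.2, 10.3, 10.3, 10.4, 10.5, 10.6, 10.7, 10.8, 10.9.
n = 23.
r = 1 + (25/100)·(23 − 1) = 1 + 5.5 = 6.5.
Rank 6 is 9.7 and rank 7 is 9.7.
Interpolate: 9.7 + 0.5·(9.7 − 9.7) = 9.7 + 0.5·0 = 9.7.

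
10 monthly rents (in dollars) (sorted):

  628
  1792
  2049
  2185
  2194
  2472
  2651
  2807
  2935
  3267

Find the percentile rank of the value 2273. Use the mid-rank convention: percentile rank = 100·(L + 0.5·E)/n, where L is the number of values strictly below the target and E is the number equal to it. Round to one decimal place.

Count below 2273: L = 5; count equal: E = 0; n = 10.
Percentile rank = 100·(5 + 0.5·0)/10 = 100·5/10 = 50.

50.0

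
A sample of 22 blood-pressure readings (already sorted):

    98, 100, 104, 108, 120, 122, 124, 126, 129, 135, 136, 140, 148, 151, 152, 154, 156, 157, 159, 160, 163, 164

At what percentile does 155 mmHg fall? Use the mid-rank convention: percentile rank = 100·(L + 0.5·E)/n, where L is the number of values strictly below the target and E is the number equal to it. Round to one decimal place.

72.7

Count below 155: L = 16; count equal: E = 0; n = 22.
Percentile rank = 100·(16 + 0.5·0)/22 = 100·16/22 = 72.73.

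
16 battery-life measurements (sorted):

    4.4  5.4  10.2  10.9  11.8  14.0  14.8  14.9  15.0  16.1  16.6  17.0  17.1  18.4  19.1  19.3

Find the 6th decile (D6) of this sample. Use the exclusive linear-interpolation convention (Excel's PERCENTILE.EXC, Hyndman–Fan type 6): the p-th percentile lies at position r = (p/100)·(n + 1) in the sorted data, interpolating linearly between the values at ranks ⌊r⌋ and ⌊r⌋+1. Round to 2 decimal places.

16.20

n = 16.
r = (60/100)·(16 + 1) = 10.2.
Rank 10 is 16.1 and rank 11 is 16.6.
Interpolate: 16.1 + 0.2·(16.6 − 16.1) = 16.1 + 0.2·0.5 = 16.2.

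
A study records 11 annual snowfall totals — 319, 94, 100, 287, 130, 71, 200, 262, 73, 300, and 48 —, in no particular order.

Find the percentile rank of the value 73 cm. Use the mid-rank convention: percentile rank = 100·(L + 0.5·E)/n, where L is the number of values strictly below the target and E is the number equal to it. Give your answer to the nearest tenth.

Sorted: 48, 71, 73, 94, 100, 130, 200, 262, 287, 300, 319.
Count below 73: L = 2; count equal: E = 1; n = 11.
Percentile rank = 100·(2 + 0.5·1)/11 = 100·2.5/11 = 22.73.

22.7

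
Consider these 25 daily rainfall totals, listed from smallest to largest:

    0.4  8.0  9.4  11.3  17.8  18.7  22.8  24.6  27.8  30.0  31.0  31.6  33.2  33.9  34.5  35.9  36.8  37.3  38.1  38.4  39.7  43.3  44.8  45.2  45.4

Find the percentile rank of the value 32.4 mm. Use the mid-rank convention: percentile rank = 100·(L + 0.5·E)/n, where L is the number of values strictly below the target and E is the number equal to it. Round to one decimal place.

48.0

Count below 32.4: L = 12; count equal: E = 0; n = 25.
Percentile rank = 100·(12 + 0.5·0)/25 = 100·12/25 = 48.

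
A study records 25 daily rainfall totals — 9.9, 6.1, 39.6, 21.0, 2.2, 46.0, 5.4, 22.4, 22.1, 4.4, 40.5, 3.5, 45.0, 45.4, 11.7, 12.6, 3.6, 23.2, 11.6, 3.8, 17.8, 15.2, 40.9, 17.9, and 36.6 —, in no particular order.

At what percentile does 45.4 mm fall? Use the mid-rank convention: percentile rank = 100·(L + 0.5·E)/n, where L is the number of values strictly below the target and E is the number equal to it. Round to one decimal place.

Sorted: 2.2, 3.5, 3.6, 3.8, 4.4, 5.4, 6.1, 9.9, 11.6, 11.7, 12.6, 15.2, 17.8, 17.9, 21.0, 22.1, 22.4, 23.2, 36.6, 39.6, 40.5, 40.9, 45.0, 45.4, 46.0.
Count below 45.4: L = 23; count equal: E = 1; n = 25.
Percentile rank = 100·(23 + 0.5·1)/25 = 100·23.5/25 = 94.

94.0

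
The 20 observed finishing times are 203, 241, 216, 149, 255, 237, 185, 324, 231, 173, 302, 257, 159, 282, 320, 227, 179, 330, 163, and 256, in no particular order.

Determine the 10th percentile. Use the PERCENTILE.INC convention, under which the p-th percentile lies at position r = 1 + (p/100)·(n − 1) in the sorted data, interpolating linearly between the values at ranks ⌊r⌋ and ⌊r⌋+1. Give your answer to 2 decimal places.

162.60

Sorted: 149, 159, 163, 173, 179, 185, 203, 216, 227, 231, 237, 241, 255, 256, 257, 282, 302, 320, 324, 330.
n = 20.
r = 1 + (10/100)·(20 − 1) = 1 + 1.9 = 2.9.
Rank 2 is 159 and rank 3 is 163.
Interpolate: 159 + 0.9·(163 − 159) = 159 + 0.9·4 = 162.6.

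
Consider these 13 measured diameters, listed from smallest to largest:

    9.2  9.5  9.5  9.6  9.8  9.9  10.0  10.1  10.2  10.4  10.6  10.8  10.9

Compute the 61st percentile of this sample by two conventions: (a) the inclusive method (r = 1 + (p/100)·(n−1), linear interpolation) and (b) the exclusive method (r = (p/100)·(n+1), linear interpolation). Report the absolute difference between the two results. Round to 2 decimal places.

n = 13.
(a) r = 8.32; between ranks 8 (10.1) and 9 (10.2): 10.132.
(b) r = 8.54; between ranks 8 (10.1) and 9 (10.2): 10.154.
|10.132 − 10.154| = 0.022.

0.02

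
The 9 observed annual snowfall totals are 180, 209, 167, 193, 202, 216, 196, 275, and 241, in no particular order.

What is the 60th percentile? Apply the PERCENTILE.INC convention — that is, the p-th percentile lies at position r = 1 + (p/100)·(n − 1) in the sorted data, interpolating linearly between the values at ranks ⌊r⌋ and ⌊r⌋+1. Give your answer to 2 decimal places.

207.60

Sorted: 167, 180, 193, 196, 202, 209, 216, 241, 275.
n = 9.
r = 1 + (60/100)·(9 − 1) = 1 + 4.8 = 5.8.
Rank 5 is 202 and rank 6 is 209.
Interpolate: 202 + 0.8·(209 − 202) = 202 + 0.8·7 = 207.6.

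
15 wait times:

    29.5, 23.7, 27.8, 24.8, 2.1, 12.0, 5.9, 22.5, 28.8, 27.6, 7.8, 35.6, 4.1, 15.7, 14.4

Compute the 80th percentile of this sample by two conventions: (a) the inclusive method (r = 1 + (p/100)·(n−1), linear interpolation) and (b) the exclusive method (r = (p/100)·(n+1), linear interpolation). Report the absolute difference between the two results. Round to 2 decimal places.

Sorted: 2.1, 4.1, 5.9, 7.8, 12.0, 14.4, 15.7, 22.5, 23.7, 24.8, 27.6, 27.8, 28.8, 29.5, 35.6.
n = 15.
(a) r = 12.2; between ranks 12 (27.8) and 13 (28.8): 28.
(b) r = 12.8; between ranks 12 (27.8) and 13 (28.8): 28.6.
|28 − 28.6| = 0.6.

0.60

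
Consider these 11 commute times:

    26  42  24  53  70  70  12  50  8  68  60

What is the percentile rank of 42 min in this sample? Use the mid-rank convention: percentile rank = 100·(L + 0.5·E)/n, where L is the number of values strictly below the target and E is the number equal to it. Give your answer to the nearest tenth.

40.9

Sorted: 8, 12, 24, 26, 42, 50, 53, 60, 68, 70, 70.
Count below 42: L = 4; count equal: E = 1; n = 11.
Percentile rank = 100·(4 + 0.5·1)/11 = 100·4.5/11 = 40.91.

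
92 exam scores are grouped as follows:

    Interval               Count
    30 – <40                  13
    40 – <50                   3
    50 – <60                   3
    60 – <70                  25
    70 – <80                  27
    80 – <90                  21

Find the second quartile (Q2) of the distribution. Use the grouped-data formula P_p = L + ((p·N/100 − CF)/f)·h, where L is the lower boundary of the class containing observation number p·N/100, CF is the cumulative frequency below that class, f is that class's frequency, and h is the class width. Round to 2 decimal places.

70.74

N = 92; target position k = 50/100 · 92 = 46.
Cumulative frequencies: 13, 16, 19, 44, 71, 92.
Observation 46 falls in the class 70 – <80.
L = 70, CF = 44, f = 27, h = 10.
P50 = 70 + ((46 − 44)/27)·10 = 70 + 0.740741 = 70.7407.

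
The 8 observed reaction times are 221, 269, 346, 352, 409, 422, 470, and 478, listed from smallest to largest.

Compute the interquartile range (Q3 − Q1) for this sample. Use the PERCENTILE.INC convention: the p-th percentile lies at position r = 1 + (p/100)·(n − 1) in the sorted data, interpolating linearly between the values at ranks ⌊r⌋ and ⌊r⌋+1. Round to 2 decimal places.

107.25

n = 8.
P25: r = 2.75; ranks 2–3 are 269, 346; interpolating gives 326.75.
P75: r = 6.25; ranks 6–7 are 422, 470; interpolating gives 434.
Difference: 434 − 326.75 = 107.25.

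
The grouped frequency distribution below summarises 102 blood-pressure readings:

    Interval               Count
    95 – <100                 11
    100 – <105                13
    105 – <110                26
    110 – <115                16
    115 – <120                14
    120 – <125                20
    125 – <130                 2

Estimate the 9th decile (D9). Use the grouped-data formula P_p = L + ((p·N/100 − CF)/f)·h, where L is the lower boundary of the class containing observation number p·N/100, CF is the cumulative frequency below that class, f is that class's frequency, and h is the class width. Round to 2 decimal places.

N = 102; target position k = 90/100 · 102 = 91.8.
Cumulative frequencies: 11, 24, 50, 66, 80, 100, 102.
Observation 91.8 falls in the class 120 – <125.
L = 120, CF = 80, f = 20, h = 5.
P90 = 120 + ((91.8 − 80)/20)·5 = 120 + 2.95 = 122.95.

122.95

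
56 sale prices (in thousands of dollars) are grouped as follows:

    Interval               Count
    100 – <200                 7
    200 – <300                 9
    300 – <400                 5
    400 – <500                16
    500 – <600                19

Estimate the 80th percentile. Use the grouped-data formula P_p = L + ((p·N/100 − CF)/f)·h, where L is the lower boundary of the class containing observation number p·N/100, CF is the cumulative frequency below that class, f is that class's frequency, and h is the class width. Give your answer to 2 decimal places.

N = 56; target position k = 80/100 · 56 = 44.8.
Cumulative frequencies: 7, 16, 21, 37, 56.
Observation 44.8 falls in the class 500 – <600.
L = 500, CF = 37, f = 19, h = 100.
P80 = 500 + ((44.8 − 37)/19)·100 = 500 + 41.0526 = 541.053.

541.05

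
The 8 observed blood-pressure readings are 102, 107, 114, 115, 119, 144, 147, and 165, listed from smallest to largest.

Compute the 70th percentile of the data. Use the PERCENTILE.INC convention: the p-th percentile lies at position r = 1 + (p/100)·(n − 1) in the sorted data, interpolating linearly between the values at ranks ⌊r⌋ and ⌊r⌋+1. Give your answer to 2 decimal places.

141.50

n = 8.
r = 1 + (70/100)·(8 − 1) = 1 + 4.9 = 5.9.
Rank 5 is 119 and rank 6 is 144.
Interpolate: 119 + 0.9·(144 − 119) = 119 + 0.9·25 = 141.5.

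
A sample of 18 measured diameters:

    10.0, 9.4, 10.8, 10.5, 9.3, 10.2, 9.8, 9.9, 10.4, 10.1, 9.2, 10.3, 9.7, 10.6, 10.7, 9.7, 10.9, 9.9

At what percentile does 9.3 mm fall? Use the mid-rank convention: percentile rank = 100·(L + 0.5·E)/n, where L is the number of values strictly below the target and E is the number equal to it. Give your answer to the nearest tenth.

8.3

Sorted: 9.2, 9.3, 9.4, 9.7, 9.7, 9.8, 9.9, 9.9, 10.0, 10.1, 10.2, 10.3, 10.4, 10.5, 10.6, 10.7, 10.8, 10.9.
Count below 9.3: L = 1; count equal: E = 1; n = 18.
Percentile rank = 100·(1 + 0.5·1)/18 = 100·1.5/18 = 8.333.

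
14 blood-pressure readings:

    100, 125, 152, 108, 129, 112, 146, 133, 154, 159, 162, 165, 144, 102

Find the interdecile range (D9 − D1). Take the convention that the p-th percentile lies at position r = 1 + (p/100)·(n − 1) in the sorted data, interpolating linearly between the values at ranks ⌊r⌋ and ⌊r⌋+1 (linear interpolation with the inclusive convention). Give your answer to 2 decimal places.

57.30

Sorted: 100, 102, 108, 112, 125, 129, 133, 144, 146, 152, 154, 159, 162, 165.
n = 14.
P10: r = 2.3; ranks 2–3 are 102, 108; interpolating gives 103.8.
P90: r = 12.7; ranks 12–13 are 159, 162; interpolating gives 161.1.
Difference: 161.1 − 103.8 = 57.3.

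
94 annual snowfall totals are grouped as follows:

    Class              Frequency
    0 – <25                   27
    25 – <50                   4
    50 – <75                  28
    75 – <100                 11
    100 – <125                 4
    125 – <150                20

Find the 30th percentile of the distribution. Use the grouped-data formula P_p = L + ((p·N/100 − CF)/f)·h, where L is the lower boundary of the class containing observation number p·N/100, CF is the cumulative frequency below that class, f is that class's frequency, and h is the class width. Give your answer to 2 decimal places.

32.50

N = 94; target position k = 30/100 · 94 = 28.2.
Cumulative frequencies: 27, 31, 59, 70, 74, 94.
Observation 28.2 falls in the class 25 – <50.
L = 25, CF = 27, f = 4, h = 25.
P30 = 25 + ((28.2 − 27)/4)·25 = 25 + 7.5 = 32.5.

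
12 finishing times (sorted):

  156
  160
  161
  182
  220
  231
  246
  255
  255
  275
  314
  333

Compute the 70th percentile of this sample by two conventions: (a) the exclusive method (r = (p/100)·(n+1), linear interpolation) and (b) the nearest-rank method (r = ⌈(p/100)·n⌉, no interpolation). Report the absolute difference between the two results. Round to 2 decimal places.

n = 12.
(a) r = 9.1; between ranks 9 (255) and 10 (275): 257.
(b) the nearest-rank method: rank 9 → 255.
|257 − 255| = 2.

2.00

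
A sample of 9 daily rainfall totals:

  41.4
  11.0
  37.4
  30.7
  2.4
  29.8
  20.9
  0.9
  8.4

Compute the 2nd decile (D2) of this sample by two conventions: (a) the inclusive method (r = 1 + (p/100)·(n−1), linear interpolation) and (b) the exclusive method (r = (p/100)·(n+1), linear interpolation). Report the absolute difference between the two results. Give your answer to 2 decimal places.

3.60

Sorted: 0.9, 2.4, 8.4, 11.0, 20.9, 29.8, 30.7, 37.4, 41.4.
n = 9.
(a) r = 2.6; between ranks 2 (2.4) and 3 (8.4): 6.
(b) r = 2 → value at rank 2 = 2.4.
|6 − 2.4| = 3.6.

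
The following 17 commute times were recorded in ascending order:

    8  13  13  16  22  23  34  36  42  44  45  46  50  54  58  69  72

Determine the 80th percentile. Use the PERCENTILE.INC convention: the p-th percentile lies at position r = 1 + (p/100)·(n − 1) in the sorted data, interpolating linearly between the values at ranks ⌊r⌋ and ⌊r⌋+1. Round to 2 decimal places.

53.20

n = 17.
r = 1 + (80/100)·(17 − 1) = 1 + 12.8 = 13.8.
Rank 13 is 50 and rank 14 is 54.
Interpolate: 50 + 0.8·(54 − 50) = 50 + 0.8·4 = 53.2.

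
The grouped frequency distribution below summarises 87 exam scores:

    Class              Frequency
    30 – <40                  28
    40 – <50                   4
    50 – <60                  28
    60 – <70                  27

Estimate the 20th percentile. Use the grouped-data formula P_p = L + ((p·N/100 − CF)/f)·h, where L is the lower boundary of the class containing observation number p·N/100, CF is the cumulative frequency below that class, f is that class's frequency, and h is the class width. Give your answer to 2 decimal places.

N = 87; target position k = 20/100 · 87 = 17.4.
Cumulative frequencies: 28, 32, 60, 87.
Observation 17.4 falls in the class 30 – <40.
L = 30, CF = 0, f = 28, h = 10.
P20 = 30 + ((17.4 − 0)/28)·10 = 30 + 6.21429 = 36.2143.

36.21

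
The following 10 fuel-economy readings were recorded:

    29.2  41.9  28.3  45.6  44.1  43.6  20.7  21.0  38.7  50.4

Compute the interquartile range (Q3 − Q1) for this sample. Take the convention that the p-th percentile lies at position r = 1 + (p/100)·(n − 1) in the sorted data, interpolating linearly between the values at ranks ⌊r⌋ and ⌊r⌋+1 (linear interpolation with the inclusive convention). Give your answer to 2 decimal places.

15.45

Sorted: 20.7, 21.0, 28.3, 29.2, 38.7, 41.9, 43.6, 44.1, 45.6, 50.4.
n = 10.
P25: r = 3.25; ranks 3–4 are 28.3, 29.2; interpolating gives 28.525.
P75: r = 7.75; ranks 7–8 are 43.6, 44.1; interpolating gives 43.975.
Difference: 43.975 − 28.525 = 15.45.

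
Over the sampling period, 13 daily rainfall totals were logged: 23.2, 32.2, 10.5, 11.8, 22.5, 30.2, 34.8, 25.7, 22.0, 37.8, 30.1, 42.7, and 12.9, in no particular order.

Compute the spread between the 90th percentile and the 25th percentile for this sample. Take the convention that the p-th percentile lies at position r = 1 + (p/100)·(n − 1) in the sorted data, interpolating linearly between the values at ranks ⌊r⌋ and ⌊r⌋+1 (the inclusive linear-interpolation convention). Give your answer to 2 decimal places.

Sorted: 10.5, 11.8, 12.9, 22.0, 22.5, 23.2, 25.7, 30.1, 30.2, 32.2, 34.8, 37.8, 42.7.
n = 13.
P25: r = 4 (integer) → 22.
P90: r = 11.8; ranks 11–12 are 34.8, 37.8; interpolating gives 37.2.
Difference: 37.2 − 22 = 15.2.

15.20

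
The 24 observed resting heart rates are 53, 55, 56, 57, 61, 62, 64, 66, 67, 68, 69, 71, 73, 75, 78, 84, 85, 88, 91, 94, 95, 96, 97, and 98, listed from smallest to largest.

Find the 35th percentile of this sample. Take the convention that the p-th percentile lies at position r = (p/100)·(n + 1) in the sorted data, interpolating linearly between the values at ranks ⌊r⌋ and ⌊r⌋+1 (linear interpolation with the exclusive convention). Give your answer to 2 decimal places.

n = 24.
r = (35/100)·(24 + 1) = 8.75.
Rank 8 is 66 and rank 9 is 67.
Interpolate: 66 + 0.75·(67 − 66) = 66 + 0.75·1 = 66.75.

66.75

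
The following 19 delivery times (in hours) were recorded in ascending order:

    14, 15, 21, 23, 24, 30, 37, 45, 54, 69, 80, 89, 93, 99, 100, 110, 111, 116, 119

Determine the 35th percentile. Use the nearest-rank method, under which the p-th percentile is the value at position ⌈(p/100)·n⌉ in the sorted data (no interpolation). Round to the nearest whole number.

37

n = 19.
Position = ⌈35/100 · 19⌉ = ⌈6.65⌉ = 7.
The value at rank 7 is 37.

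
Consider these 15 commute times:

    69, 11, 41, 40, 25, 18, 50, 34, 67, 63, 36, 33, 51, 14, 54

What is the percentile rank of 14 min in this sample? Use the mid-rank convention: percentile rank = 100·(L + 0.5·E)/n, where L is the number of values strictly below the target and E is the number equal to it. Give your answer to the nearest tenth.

10.0

Sorted: 11, 14, 18, 25, 33, 34, 36, 40, 41, 50, 51, 54, 63, 67, 69.
Count below 14: L = 1; count equal: E = 1; n = 15.
Percentile rank = 100·(1 + 0.5·1)/15 = 100·1.5/15 = 10.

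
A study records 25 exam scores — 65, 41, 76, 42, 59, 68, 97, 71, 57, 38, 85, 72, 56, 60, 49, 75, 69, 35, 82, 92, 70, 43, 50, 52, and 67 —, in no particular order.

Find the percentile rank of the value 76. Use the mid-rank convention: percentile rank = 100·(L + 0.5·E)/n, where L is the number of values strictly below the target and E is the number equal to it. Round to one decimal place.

Sorted: 35, 38, 41, 42, 43, 49, 50, 52, 56, 57, 59, 60, 65, 67, 68, 69, 70, 71, 72, 75, 76, 82, 85, 92, 97.
Count below 76: L = 20; count equal: E = 1; n = 25.
Percentile rank = 100·(20 + 0.5·1)/25 = 100·20.5/25 = 82.

82.0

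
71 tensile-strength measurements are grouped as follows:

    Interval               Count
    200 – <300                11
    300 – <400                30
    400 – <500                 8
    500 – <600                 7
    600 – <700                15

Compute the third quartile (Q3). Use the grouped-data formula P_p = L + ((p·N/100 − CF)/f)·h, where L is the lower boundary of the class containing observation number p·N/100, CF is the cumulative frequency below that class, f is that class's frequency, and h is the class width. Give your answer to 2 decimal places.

560.71

N = 71; target position k = 75/100 · 71 = 53.25.
Cumulative frequencies: 11, 41, 49, 56, 71.
Observation 53.25 falls in the class 500 – <600.
L = 500, CF = 49, f = 7, h = 100.
P75 = 500 + ((53.25 − 49)/7)·100 = 500 + 60.7143 = 560.714.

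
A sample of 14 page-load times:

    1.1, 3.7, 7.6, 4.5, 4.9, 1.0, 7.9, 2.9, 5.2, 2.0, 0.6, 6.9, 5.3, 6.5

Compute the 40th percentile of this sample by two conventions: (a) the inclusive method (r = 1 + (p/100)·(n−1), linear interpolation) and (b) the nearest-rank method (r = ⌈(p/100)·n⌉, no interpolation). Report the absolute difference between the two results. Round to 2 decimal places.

0.16

Sorted: 0.6, 1.0, 1.1, 2.0, 2.9, 3.7, 4.5, 4.9, 5.2, 5.3, 6.5, 6.9, 7.6, 7.9.
n = 14.
(a) r = 6.2; between ranks 6 (3.7) and 7 (4.5): 3.86.
(b) the nearest-rank method: rank 6 → 3.7.
|3.86 − 3.7| = 0.16.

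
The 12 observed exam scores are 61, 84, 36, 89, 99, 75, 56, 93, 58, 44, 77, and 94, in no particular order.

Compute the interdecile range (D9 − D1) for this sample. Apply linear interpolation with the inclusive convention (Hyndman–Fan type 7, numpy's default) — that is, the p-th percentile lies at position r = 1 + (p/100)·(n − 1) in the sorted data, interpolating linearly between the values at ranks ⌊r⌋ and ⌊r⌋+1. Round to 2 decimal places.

Sorted: 36, 44, 56, 58, 61, 75, 77, 84, 89, 93, 94, 99.
n = 12.
P10: r = 2.1; ranks 2–3 are 44, 56; interpolating gives 45.2.
P90: r = 10.9; ranks 10–11 are 93, 94; interpolating gives 93.9.
Difference: 93.9 − 45.2 = 48.7.

48.70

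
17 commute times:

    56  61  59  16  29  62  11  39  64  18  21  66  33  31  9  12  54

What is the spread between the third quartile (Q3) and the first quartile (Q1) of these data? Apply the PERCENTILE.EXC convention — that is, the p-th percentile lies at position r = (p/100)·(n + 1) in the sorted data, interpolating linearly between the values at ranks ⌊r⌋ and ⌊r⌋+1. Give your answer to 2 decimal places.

Sorted: 9, 11, 12, 16, 18, 21, 29, 31, 33, 39, 54, 56, 59, 61, 62, 64, 66.
n = 17.
P25: r = 4.5; ranks 4–5 are 16, 18; interpolating gives 17.
P75: r = 13.5; ranks 13–14 are 59, 61; interpolating gives 60.
Difference: 60 − 17 = 43.

43.00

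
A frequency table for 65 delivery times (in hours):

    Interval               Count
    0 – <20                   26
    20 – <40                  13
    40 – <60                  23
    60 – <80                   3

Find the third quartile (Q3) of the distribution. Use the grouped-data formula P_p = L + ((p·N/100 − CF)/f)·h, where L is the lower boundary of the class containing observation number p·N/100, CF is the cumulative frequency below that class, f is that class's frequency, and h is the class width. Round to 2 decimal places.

N = 65; target position k = 75/100 · 65 = 48.75.
Cumulative frequencies: 26, 39, 62, 65.
Observation 48.75 falls in the class 40 – <60.
L = 40, CF = 39, f = 23, h = 20.
P75 = 40 + ((48.75 − 39)/23)·20 = 40 + 8.47826 = 48.4783.

48.48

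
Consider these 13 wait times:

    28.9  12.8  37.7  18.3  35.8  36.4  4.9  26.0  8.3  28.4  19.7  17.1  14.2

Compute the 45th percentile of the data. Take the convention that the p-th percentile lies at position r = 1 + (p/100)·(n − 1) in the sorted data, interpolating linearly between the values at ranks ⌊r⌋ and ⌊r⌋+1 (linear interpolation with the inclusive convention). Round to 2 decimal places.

18.86

Sorted: 4.9, 8.3, 12.8, 14.2, 17.1, 18.3, 19.7, 26.0, 28.4, 28.9, 35.8, 36.4, 37.7.
n = 13.
r = 1 + (45/100)·(13 − 1) = 1 + 5.4 = 6.4.
Rank 6 is 18.3 and rank 7 is 19.7.
Interpolate: 18.3 + 0.4·(19.7 − 18.3) = 18.3 + 0.4·1.4 = 18.86.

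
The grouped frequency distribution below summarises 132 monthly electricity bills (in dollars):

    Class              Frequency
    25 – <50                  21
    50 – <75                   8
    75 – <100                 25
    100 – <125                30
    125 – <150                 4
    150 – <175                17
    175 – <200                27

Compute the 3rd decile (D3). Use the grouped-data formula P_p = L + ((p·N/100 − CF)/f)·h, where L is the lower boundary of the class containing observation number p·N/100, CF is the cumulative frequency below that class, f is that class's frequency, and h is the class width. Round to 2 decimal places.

N = 132; target position k = 30/100 · 132 = 39.6.
Cumulative frequencies: 21, 29, 54, 84, 88, 105, 132.
Observation 39.6 falls in the class 75 – <100.
L = 75, CF = 29, f = 25, h = 25.
P30 = 75 + ((39.6 − 29)/25)·25 = 75 + 10.6 = 85.6.

85.60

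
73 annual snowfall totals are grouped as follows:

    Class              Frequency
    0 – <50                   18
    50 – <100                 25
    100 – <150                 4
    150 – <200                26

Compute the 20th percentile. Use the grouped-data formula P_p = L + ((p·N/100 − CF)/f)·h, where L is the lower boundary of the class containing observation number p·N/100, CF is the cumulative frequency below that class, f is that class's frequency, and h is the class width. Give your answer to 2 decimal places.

40.56

N = 73; target position k = 20/100 · 73 = 14.6.
Cumulative frequencies: 18, 43, 47, 73.
Observation 14.6 falls in the class 0 – <50.
L = 0, CF = 0, f = 18, h = 50.
P20 = 0 + ((14.6 − 0)/18)·50 = 0 + 40.5556 = 40.5556.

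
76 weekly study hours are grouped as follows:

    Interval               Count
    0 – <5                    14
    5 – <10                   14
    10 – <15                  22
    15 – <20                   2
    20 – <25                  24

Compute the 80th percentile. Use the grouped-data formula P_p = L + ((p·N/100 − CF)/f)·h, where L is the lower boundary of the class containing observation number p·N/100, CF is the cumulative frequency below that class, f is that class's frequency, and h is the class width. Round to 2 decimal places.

N = 76; target position k = 80/100 · 76 = 60.8.
Cumulative frequencies: 14, 28, 50, 52, 76.
Observation 60.8 falls in the class 20 – <25.
L = 20, CF = 52, f = 24, h = 5.
P80 = 20 + ((60.8 − 52)/24)·5 = 20 + 1.83333 = 21.8333.

21.83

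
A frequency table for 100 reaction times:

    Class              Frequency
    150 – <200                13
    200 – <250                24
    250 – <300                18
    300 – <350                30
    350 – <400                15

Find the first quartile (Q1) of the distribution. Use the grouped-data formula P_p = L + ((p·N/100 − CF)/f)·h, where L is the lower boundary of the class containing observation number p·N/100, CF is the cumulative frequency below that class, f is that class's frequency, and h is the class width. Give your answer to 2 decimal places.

225.00

N = 100; target position k = 25/100 · 100 = 25.
Cumulative frequencies: 13, 37, 55, 85, 100.
Observation 25 falls in the class 200 – <250.
L = 200, CF = 13, f = 24, h = 50.
P25 = 200 + ((25 − 13)/24)·50 = 200 + 25 = 225.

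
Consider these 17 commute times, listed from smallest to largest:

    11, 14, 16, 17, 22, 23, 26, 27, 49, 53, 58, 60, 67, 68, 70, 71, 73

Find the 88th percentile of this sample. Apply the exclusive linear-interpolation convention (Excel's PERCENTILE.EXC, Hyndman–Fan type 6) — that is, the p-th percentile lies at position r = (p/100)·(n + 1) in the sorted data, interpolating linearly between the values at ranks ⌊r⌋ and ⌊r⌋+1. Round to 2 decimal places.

n = 17.
r = (88/100)·(17 + 1) = 15.84.
Rank 15 is 70 and rank 16 is 71.
Interpolate: 70 + 0.84·(71 − 70) = 70 + 0.84·1 = 70.84.

70.84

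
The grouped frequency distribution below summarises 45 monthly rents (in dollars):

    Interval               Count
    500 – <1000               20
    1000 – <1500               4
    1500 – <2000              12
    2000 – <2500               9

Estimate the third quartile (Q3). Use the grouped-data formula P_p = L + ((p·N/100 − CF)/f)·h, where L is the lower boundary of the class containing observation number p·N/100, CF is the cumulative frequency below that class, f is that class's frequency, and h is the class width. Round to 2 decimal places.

N = 45; target position k = 75/100 · 45 = 33.75.
Cumulative frequencies: 20, 24, 36, 45.
Observation 33.75 falls in the class 1500 – <2000.
L = 1500, CF = 24, f = 12, h = 500.
P75 = 1500 + ((33.75 − 24)/12)·500 = 1500 + 406.25 = 1906.25.

1906.25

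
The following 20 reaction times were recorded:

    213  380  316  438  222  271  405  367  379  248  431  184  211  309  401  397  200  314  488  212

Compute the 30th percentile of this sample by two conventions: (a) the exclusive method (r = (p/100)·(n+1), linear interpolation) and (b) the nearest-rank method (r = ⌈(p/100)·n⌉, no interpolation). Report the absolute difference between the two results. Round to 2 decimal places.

7.80

Sorted: 184, 200, 211, 212, 213, 222, 248, 271, 309, 314, 316, 367, 379, 380, 397, 401, 405, 431, 438, 488.
n = 20.
(a) r = 6.3; between ranks 6 (222) and 7 (248): 229.8.
(b) the nearest-rank method: rank 6 → 222.
|229.8 − 222| = 7.8.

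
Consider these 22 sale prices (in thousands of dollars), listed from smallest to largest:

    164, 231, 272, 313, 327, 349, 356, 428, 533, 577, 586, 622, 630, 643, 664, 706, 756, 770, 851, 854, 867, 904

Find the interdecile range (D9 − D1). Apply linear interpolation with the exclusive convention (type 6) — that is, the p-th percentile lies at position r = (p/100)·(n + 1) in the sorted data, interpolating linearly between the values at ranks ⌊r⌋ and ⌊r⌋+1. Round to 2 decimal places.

619.80

n = 22.
P10: r = 2.3; ranks 2–3 are 231, 272; interpolating gives 243.3.
P90: r = 20.7; ranks 20–21 are 854, 867; interpolating gives 863.1.
Difference: 863.1 − 243.3 = 619.8.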